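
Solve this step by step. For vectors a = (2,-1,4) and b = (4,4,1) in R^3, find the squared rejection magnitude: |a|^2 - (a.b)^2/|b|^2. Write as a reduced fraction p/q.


|a|^2 = 2^2 + (-1)^2 + 4^2 = 21
|b|^2 = 4^2 + 4^2 + 1^2 = 33
a . b = 2*4 + (-1)*4 + 4*1 = 8
(a.b)^2 = 8^2 = 64
|rej|^2 = 21 - 64/33
= (693 - 64)/33
= 629/33
In lowest terms: 629/33


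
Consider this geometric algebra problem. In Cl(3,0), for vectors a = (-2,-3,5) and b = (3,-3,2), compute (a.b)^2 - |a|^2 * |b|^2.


a . b = (-2)*3 + (-3)*(-3) + 5*2
= -6 + 9 + 10 = 13
|a|^2 = (-2)^2 + (-3)^2 + 5^2 = 38
|b|^2 = 3^2 + (-3)^2 + 2^2 = 22
(a.b)^2 = 13^2 = 169
|a|^2 * |b|^2 = 38 * 22 = 836
Result = 169 - 836 = -667


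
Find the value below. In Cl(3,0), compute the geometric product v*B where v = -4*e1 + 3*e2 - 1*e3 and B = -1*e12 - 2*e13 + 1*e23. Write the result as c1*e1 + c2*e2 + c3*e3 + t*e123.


vB has grade-1 (vector) and grade-3 (trivector) parts: vB = (v _| B) + (v ^ B).
Vector part <vB>_1:
  e1: -v2*b12 - v3*b13 = -(3)*(-1) - (-1)*(-2) = 1
  e2: v1*b12 - v3*b23 = (-4)*(-1) - (-1)*(1) = 5
  e3: v1*b13 + v2*b23 = (-4)*(-2) + (3)*(1) = 11
Trivector part <vB>_3:
  e123: v1*b23 - v2*b13 + v3*b12 = (-4)*(1) - (3)*(-2) + (-1)*(-1) = 3
vB = 1*e1 + 5*e2 + 11*e3 + 3*e123


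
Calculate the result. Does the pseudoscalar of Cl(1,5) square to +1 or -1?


The pseudoscalar I = e1...e_n (product of all n generators) of Cl(p,q) satisfies I^2 = (-1)^(q + n(n-1)/2).
p = 1, q = 5, n = p + q = 6
n(n-1)/2 = 6 * 5 / 2 = 15
Exponent = q + n(n-1)/2 = 5 + 15 = 20
I^2 = (-1)^20 = +1


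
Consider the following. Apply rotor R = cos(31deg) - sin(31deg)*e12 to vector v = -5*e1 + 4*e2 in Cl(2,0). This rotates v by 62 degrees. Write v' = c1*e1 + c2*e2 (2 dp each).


Rotor R = cos(31deg) - sin(31deg)*e12
Rotation angle theta = 2 * 31 = 62 degrees
v' = R*v*~R rotates v by theta.
cos(62deg) = 0.4695, sin(62deg) = 0.8829
v'_1 = -5*cos(62deg) - 4*sin(62deg)
= -5*0.4695 - 4*0.8829
= -5.88
v'_2 = -5*sin(62deg) + 4*cos(62deg)
= -5*0.8829 + 4*0.4695
= -2.54
v' = -5.88*e1 - 2.54*e2


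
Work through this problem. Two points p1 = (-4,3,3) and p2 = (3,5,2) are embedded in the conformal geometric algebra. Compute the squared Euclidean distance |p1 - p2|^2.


p1 - p2 = (-7, -2, 1)
|p1 - p2|^2 = (-7)^2 + (-2)^2 + 1^2
= 49 + 4 + 1
= 54


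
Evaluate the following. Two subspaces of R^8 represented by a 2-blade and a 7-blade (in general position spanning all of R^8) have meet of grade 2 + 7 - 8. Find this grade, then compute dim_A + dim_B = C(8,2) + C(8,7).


Meet grade = grade(A) + grade(B) - n
= 2 + 7 - 8 = 1
C(8,2) = 28
C(8,7) = 8
dim_A + dim_B = 28 + 8 = 36


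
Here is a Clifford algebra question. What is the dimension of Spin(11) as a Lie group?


Spin(n) double-covers SO(n); both have Lie algebra so(n) of dimension n(n-1)/2.
n = 11
n(n-1) = 11 * 10 = 110
dim Spin(11) = 110/2 = 55


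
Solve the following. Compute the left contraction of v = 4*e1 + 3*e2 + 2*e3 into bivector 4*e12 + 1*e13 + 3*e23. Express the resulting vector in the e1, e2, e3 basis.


Left contraction v _| B = <vB>_1 (grade-1 part of the geometric product vB).
Using e1_|e12 = e2, e2_|e12 = -e1, e1_|e13 = e3, e3_|e13 = -e1, e2_|e23 = e3, e3_|e23 = -e2:
e1 coeff: -v2*b12 - v3*b13 = -(3)*(4) - (2)*(1) = -14
e2 coeff: v1*b12 - v3*b23 = (4)*(4) - (2)*(3) = 10
e3 coeff: v1*b13 + v2*b23 = (4)*(1) + (3)*(3) = 13
v _| B = -14*e1 + 10*e2 + 13*e3


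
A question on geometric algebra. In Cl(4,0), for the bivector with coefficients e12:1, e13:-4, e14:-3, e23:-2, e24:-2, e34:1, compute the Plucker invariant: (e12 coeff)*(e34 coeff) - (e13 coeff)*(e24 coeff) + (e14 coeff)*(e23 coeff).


Plucker relation: af - be + cd
a*f = 1*1 = 1
b*e = (-4)*(-2) = 8
c*d = (-3)*(-2) = 6
af - be + cd = 1 - 8 + 6
= -1


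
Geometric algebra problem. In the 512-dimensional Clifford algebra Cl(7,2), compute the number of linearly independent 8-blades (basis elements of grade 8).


Number of grade-k basis blades in Cl(p,q) with n = p + q is C(n, k).
n = 7 + 2 = 9
C(9, 8) = 9! / (8! * 1!)
= 362880 / (40320 * 1)
= 9


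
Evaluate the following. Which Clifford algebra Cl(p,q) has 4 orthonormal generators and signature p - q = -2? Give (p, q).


We need p + q = 4 and p - q = -2.
Adding: 2p = 4 + (-2) = 2, so p = 1.
Then q = 4 - 1 = 3.
(p, q) = (1, 3)


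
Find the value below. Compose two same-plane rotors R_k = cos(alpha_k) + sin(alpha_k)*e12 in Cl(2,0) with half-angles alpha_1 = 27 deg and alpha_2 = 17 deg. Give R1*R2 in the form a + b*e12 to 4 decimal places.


Same-plane rotors commute and their half-angles add:
R1*R2 = cos(a1 + a2) + sin(a1 + a2)*e12.
a1 + a2 = 27 + 17 = 44 deg
cos(44 deg) = 0.7193
sin(44 deg) = 0.6947
R1*R2 = 0.7193 + 0.6947*e12


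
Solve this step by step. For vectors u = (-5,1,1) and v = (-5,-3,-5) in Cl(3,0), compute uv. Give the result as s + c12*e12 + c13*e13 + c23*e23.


In Cl(3,0): e_i^2 = 1, e_ie_j = -e_je_i for i != j.
Scalar part = u . v = (-5)*(-5) + 1*(-3) + 1*(-5)
= 25 + (-3) + (-5) = 17
e12 coeff = (-5)*(-3) - 1*(-5) = 15 - (-5) = 20
e13 coeff = (-5)*(-5) - 1*(-5) = 25 - (-5) = 30
e23 coeff = 1*(-5) - 1*(-3) = -5 - (-3) = -2
uv = 17 + 20*e12 + 30*e13 - 2*e23


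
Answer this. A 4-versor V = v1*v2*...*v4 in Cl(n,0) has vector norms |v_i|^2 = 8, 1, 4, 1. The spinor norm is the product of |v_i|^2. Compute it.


Spinor norm N(V) = |v1|^2 * |v2|^2 * ... * |v4|^2
= 8 * 1 * 4 * 1
Running product: 8, 8, 32, 32
N(V) = 32


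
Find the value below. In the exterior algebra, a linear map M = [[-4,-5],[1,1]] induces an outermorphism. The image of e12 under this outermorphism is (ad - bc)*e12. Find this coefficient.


The outermorphism of a linear map f sends e1^e2 to f(e1)^f(e2).
f(e1) = -4*e1 + 1*e2
f(e2) = -5*e1 + 1*e2
f(e1) ^ f(e2) = (-4*e1 + 1*e2) ^ (-5*e1 + 1*e2)
= (-4)*1*e12 + 1*(-5)*e21
= (-4 - (-5))*e12
= 1*e12
Coefficient = 1


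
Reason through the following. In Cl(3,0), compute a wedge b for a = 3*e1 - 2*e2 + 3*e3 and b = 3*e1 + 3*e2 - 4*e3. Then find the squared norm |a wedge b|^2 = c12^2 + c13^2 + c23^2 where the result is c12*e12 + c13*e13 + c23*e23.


a wedge b = (a1*b2 - a2*b1)*e12 + (a1*b3 - a3*b1)*e13 + (a2*b3 - a3*b2)*e23
e12 coeff: 3*3 - (-2)*3 = 9 - (-6) = 15
e13 coeff: 3*(-4) - 3*3 = -12 - 9 = -21
e23 coeff: (-2)*(-4) - 3*3 = 8 - 9 = -1
|a wedge b|^2 = 15^2 + (-21)^2 + (-1)^2
= 225 + 441 + 1
= 667


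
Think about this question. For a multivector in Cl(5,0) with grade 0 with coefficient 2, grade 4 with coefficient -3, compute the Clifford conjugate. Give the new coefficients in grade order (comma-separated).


Clifford conjugate sign for grade k: (-1)^(k(k+1)/2)
Grade 0: (-1)^(0*1/2) = (-1)^0 = 1, coeff 2 -> 2
Grade 4: (-1)^(4*5/2) = (-1)^10 = 1, coeff -3 -> -3
Conjugated coefficients: 2, -3


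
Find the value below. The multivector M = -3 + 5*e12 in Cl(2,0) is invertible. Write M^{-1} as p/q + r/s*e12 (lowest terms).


M = -3 + 5*e12, where e12^2 = -1.
Since M commutes with its reverse ~M = a - b*e12, M * ~M = a^2 - b^2*e12^2 = a^2 + b^2.
So M^{-1} = ~M / (a^2 + b^2) = (a - b*e12)/(a^2 + b^2).
a^2 + b^2 = 9 + 25 = 34
Scalar part = -3/34 = -3/34
Bivector coeff = -5/34 = -5/34
M^{-1} = -3/34 - 5/34*e12


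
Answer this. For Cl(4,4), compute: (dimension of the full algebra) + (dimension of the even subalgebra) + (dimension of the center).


n = 4 + 4 = 8
Total dim = 2^8 = 256
Even subalgebra dim = 2^7 = 128
n is even, so center dim = 1
Sum = 256 + 128 + 1 = 385


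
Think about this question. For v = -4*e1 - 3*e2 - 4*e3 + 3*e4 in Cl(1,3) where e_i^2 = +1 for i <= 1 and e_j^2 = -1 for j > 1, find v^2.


v^2 = sum of c_i^2 * e_i^2
Positive signature terms (e_i^2 = +1): (-4)^2 = 16
Negative signature terms (e_j^2 = -1): (-3)^2 + (-4)^2 + 3^2 = 34
v^2 = 16 - 34 = -18


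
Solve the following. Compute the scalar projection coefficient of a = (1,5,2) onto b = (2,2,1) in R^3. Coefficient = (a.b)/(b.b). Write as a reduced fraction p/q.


Projection coefficient = (a . b) / (b . b)
a . b = 1*2 + 5*2 + 2*1
= 2 + 10 + 2 = 14
b . b = 2^2 + 2^2 + 1^2
= 4 + 4 + 1 = 9
Coefficient = 14/9
In lowest terms: 14/9


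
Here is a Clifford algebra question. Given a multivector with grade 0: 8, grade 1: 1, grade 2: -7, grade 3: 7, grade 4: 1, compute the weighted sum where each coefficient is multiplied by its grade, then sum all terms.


Grade-weighted sum = sum of grade_k * coefficient_k
0*8 = 0
1*1 = 1
2*(-7) = -14
3*7 = 21
4*1 = 4
Total = 0 + 1 + (-14) + 21 + 4 = 12


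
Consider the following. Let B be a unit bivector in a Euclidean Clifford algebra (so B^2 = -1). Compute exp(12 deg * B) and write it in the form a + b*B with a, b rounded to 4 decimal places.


For a unit bivector B with B^2 = -1, the exponential series gives
e^(theta*B) = cos(theta) + sin(theta)*B (the GA analogue of Euler's formula).
theta = 12 degrees = 0.20944 rad
cos(12 deg) = 0.9781
sin(12 deg) = 0.2079
exp(theta*B) = 0.9781 + 0.2079*B


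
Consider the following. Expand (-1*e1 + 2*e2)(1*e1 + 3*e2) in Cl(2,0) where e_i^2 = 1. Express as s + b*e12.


Expand: (-1*e1 + 2*e2)(1*e1 + 3*e2)
= (-1)*1*e1e1 + (-1)*3*e1e2 + 2*1*e2e1 + 2*3*e2e2
Using e1^2 = e2^2 = 1, e2e1 = -e1e2:
Scalar part s = (-1)*1 + 2*3 = -1 + 6 = 5
Bivector part b = (-1)*3 - 2*1 = -3 - 2 = -5
uv = 5 - 5*e12


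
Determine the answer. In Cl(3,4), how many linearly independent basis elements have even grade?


Even subalgebra dimension = 2^(n-1)
n = 3 + 4 = 7
2^(7 - 1) = 2^6 = 64
Verification: sum of C(7,k) for even k = 1 + 21 + 35 + 7 = 64
Result = 64


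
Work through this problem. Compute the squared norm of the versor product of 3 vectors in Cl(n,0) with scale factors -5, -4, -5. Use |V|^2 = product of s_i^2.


Each vector v_i has |v_i|^2 = s_i^2
Squared scales: (-5)^2 = 25, (-4)^2 = 16, (-5)^2 = 25
|V|^2 = 25 * 16 * 25
= 10000


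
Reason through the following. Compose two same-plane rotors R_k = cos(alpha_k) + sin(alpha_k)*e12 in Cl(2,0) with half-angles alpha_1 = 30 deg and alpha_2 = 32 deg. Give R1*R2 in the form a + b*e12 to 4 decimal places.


Same-plane rotors commute and their half-angles add:
R1*R2 = cos(a1 + a2) + sin(a1 + a2)*e12.
a1 + a2 = 30 + 32 = 62 deg
cos(62 deg) = 0.4695
sin(62 deg) = 0.8829
R1*R2 = 0.4695 + 0.8829*e12


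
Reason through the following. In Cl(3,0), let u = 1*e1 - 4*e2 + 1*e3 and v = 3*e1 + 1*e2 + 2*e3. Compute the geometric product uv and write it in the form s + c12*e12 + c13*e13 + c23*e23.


In Cl(3,0): e_i^2 = 1, e_ie_j = -e_je_i for i != j.
Scalar part = u . v = 1*3 + (-4)*1 + 1*2
= 3 + (-4) + 2 = 1
e12 coeff = 1*1 - (-4)*3 = 1 - (-12) = 13
e13 coeff = 1*2 - 1*3 = 2 - 3 = -1
e23 coeff = (-4)*2 - 1*1 = -8 - 1 = -9
uv = 1 + 13*e12 - 1*e13 - 9*e23


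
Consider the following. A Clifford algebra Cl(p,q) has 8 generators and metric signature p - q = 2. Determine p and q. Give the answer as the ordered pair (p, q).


We need p + q = 8 and p - q = 2.
Adding: 2p = 8 + 2 = 10, so p = 5.
Then q = 8 - 5 = 3.
(p, q) = (5, 3)


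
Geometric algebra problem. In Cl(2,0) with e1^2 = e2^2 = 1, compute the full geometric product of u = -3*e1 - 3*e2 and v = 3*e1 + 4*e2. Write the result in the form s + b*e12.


Expand: (-3*e1 - 3*e2)(3*e1 + 4*e2)
= (-3)*3*e1e1 + (-3)*4*e1e2 + (-3)*3*e2e1 + (-3)*4*e2e2
Using e1^2 = e2^2 = 1, e2e1 = -e1e2:
Scalar part s = (-3)*3 + (-3)*4 = -9 + (-12) = -21
Bivector part b = (-3)*4 - (-3)*3 = -12 - (-9) = -3
uv = -21 - 3*e12


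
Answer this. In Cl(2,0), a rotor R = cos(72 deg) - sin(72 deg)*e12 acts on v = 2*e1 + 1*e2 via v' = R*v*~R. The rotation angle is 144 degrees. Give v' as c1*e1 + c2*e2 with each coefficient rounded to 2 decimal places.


Rotor R = cos(72deg) - sin(72deg)*e12
Rotation angle theta = 2 * 72 = 144 degrees
v' = R*v*~R rotates v by theta.
cos(144deg) = -0.8090, sin(144deg) = 0.5878
v'_1 = 2*cos(144deg) - 1*sin(144deg)
= 2*(-0.8090) - 1*0.5878
= -2.21
v'_2 = 2*sin(144deg) + 1*cos(144deg)
= 2*0.5878 + 1*(-0.8090)
= 0.37
v' = -2.21*e1 + 0.37*e2


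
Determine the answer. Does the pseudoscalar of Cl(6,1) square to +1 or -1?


The pseudoscalar I = e1...e_n (product of all n generators) of Cl(p,q) satisfies I^2 = (-1)^(q + n(n-1)/2).
p = 6, q = 1, n = p + q = 7
n(n-1)/2 = 7 * 6 / 2 = 21
Exponent = q + n(n-1)/2 = 1 + 21 = 22
I^2 = (-1)^22 = +1


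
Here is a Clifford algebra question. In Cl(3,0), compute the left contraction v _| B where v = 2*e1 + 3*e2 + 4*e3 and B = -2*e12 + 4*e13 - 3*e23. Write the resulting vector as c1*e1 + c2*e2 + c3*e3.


Left contraction v _| B = <vB>_1 (grade-1 part of the geometric product vB).
Using e1_|e12 = e2, e2_|e12 = -e1, e1_|e13 = e3, e3_|e13 = -e1, e2_|e23 = e3, e3_|e23 = -e2:
e1 coeff: -v2*b12 - v3*b13 = -(3)*(-2) - (4)*(4) = -10
e2 coeff: v1*b12 - v3*b23 = (2)*(-2) - (4)*(-3) = 8
e3 coeff: v1*b13 + v2*b23 = (2)*(4) + (3)*(-3) = -1
v _| B = -10*e1 + 8*e2 - 1*e3


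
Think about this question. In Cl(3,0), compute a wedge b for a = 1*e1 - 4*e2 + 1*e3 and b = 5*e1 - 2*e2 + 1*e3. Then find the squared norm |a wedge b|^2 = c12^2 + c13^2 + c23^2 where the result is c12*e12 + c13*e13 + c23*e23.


a wedge b = (a1*b2 - a2*b1)*e12 + (a1*b3 - a3*b1)*e13 + (a2*b3 - a3*b2)*e23
e12 coeff: 1*(-2) - (-4)*5 = -2 - (-20) = 18
e13 coeff: 1*1 - 1*5 = 1 - 5 = -4
e23 coeff: (-4)*1 - 1*(-2) = -4 - (-2) = -2
|a wedge b|^2 = 18^2 + (-4)^2 + (-2)^2
= 324 + 16 + 4
= 344


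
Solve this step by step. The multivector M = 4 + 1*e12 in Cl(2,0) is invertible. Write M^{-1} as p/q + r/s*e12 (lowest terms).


M = 4 + 1*e12, where e12^2 = -1.
Since M commutes with its reverse ~M = a - b*e12, M * ~M = a^2 - b^2*e12^2 = a^2 + b^2.
So M^{-1} = ~M / (a^2 + b^2) = (a - b*e12)/(a^2 + b^2).
a^2 + b^2 = 16 + 1 = 17
Scalar part = 4/17 = 4/17
Bivector coeff = -1/17 = -1/17
M^{-1} = 4/17 - 1/17*e12


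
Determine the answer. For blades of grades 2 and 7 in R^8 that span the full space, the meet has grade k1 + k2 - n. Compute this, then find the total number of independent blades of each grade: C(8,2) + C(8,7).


Meet grade = grade(A) + grade(B) - n
= 2 + 7 - 8 = 1
C(8,2) = 28
C(8,7) = 8
dim_A + dim_B = 28 + 8 = 36


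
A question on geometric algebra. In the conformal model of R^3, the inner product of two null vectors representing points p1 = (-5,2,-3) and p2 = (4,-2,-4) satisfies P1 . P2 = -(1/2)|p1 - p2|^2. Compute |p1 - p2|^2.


p1 - p2 = (-9, 4, 1)
|p1 - p2|^2 = (-9)^2 + 4^2 + 1^2
= 81 + 16 + 1
= 98


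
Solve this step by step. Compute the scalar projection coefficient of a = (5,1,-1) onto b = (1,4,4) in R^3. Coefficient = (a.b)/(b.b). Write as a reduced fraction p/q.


Projection coefficient = (a . b) / (b . b)
a . b = 5*1 + 1*4 + (-1)*4
= 5 + 4 + (-4) = 5
b . b = 1^2 + 4^2 + 4^2
= 1 + 16 + 16 = 33
Coefficient = 5/33
In lowest terms: 5/33


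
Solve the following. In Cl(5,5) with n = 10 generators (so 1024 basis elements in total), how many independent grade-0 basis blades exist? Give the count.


Number of grade-k basis blades in Cl(p,q) with n = p + q is C(n, k).
n = 5 + 5 = 10
C(10, 0) = 10! / (0! * 10!)
= 3628800 / (1 * 3628800)
= 1


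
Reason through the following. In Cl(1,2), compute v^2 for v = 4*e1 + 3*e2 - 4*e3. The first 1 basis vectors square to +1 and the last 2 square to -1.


v^2 = sum of c_i^2 * e_i^2
Positive signature terms (e_i^2 = +1): 4^2 = 16
Negative signature terms (e_j^2 = -1): 3^2 + (-4)^2 = 25
v^2 = 16 - 25 = -9


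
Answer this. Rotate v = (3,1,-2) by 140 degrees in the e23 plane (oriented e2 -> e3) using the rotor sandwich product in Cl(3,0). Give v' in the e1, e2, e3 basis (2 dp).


Rotor R = cos(70deg) - sin(70deg)*e23
Rotation angle theta = 2 * 70 = 140 degrees in the e23 plane (e2 -> e3).
The component perpendicular to the plane (e1) is invariant: v'_1 = v1 = 3.00
cos(140deg) = -0.7660, sin(140deg) = 0.6428
v'_2 = v2*cos(theta) - v3*sin(theta) = 1*(-0.7660) - (-2)*0.6428 = 0.52
v'_3 = v2*sin(theta) + v3*cos(theta) = 1*0.6428 + (-2)*(-0.7660) = 2.17
v' = 3.00*e1 + 0.52*e2 + 2.17*e3


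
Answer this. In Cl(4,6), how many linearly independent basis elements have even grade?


Even subalgebra dimension = 2^(n-1)
n = 4 + 6 = 10
2^(10 - 1) = 2^9 = 512
Verification: sum of C(10,k) for even k = 1 + 45 + 210 + 210 + 45 + 1 = 512
Result = 512


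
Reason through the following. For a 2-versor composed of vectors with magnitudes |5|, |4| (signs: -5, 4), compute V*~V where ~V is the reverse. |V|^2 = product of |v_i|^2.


Each vector v_i has |v_i|^2 = s_i^2
Squared scales: (-5)^2 = 25, 4^2 = 16
|V|^2 = 25 * 16
= 400


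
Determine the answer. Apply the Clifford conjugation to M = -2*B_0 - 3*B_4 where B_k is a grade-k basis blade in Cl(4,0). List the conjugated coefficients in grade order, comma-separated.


Clifford conjugate sign for grade k: (-1)^(k(k+1)/2)
Grade 0: (-1)^(0*1/2) = (-1)^0 = 1, coeff -2 -> -2
Grade 4: (-1)^(4*5/2) = (-1)^10 = 1, coeff -3 -> -3
Conjugated coefficients: -2, -3


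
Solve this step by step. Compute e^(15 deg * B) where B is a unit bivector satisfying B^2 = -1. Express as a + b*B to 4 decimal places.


For a unit bivector B with B^2 = -1, the exponential series gives
e^(theta*B) = cos(theta) + sin(theta)*B (the GA analogue of Euler's formula).
theta = 15 degrees = 0.261799 rad
cos(15 deg) = 0.9659
sin(15 deg) = 0.2588
exp(theta*B) = 0.9659 + 0.2588*B


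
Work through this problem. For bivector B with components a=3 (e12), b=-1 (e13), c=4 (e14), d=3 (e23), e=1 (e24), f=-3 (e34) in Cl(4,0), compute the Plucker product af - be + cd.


Plucker relation: af - be + cd
a*f = 3*(-3) = -9
b*e = (-1)*1 = -1
c*d = 4*3 = 12
af - be + cd = -9 - (-1) + 12
= 4


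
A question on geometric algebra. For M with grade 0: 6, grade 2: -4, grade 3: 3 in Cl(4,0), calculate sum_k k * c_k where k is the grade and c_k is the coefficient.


Grade-weighted sum = sum of grade_k * coefficient_k
0*6 = 0
2*(-4) = -8
3*3 = 9
Total = 0 + (-8) + 9 = 1


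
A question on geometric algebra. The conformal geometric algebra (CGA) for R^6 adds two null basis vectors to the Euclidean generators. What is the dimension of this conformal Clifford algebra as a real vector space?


The conformal model of R^6 uses Cl(7,1): the 6 Euclidean generators plus two extra orthogonal generators e+ (e+^2 = +1) and e- (e-^2 = -1), from which the null vectors e0, einf are built.
Number of generators m = 6 + 2 = 8.
dim Cl(p,q) = 2^m = 2^8 = 256


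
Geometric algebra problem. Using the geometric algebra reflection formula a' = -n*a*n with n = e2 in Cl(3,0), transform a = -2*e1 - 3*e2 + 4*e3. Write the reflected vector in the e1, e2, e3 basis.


Reflection formula: a' = -n*a*n, with n = e2 (unit vector, n^2 = 1).
For reflection through hyperplane perp to e2:
The component along e2 flips sign, others stay.
a = (-2, -3, 4)
a' = (-2, 3, 4)
a' = -2*e1 + 3*e2 + 4*e3


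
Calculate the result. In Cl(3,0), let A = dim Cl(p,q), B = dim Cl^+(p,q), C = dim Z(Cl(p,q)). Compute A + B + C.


n = 3 + 0 = 3
Total dim = 2^3 = 8
Even subalgebra dim = 2^2 = 4
n is odd, so center dim = 2
Sum = 8 + 4 + 2 = 14


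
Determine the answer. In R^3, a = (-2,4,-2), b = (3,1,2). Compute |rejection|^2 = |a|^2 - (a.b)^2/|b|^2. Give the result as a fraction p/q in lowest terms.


|a|^2 = (-2)^2 + 4^2 + (-2)^2 = 24
|b|^2 = 3^2 + 1^2 + 2^2 = 14
a . b = (-2)*3 + 4*1 + (-2)*2 = -6
(a.b)^2 = (-6)^2 = 36
|rej|^2 = 24 - 36/14
= (336 - 36)/14
= 300/14
In lowest terms: 150/7


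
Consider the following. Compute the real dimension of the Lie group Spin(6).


Spin(n) double-covers SO(n); both have Lie algebra so(n) of dimension n(n-1)/2.
n = 6
n(n-1) = 6 * 5 = 30
dim Spin(6) = 30/2 = 15


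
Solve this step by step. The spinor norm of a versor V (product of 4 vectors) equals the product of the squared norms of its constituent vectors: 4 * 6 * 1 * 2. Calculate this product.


Spinor norm N(V) = |v1|^2 * |v2|^2 * ... * |v4|^2
= 4 * 6 * 1 * 2
Running product: 4, 24, 24, 48
N(V) = 48


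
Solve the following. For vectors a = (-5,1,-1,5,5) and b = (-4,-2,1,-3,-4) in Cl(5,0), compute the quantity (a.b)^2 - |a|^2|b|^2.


a . b = (-5)*(-4) + 1*(-2) + (-1)*1 + 5*(-3) + 5*(-4)
= 20 + (-2) + (-1) + (-15) + (-20) = -18
|a|^2 = (-5)^2 + 1^2 + (-1)^2 + 5^2 + 5^2 = 77
|b|^2 = (-4)^2 + (-2)^2 + 1^2 + (-3)^2 + (-4)^2 = 46
(a.b)^2 = (-18)^2 = 324
|a|^2 * |b|^2 = 77 * 46 = 3542
Result = 324 - 3542 = -3218


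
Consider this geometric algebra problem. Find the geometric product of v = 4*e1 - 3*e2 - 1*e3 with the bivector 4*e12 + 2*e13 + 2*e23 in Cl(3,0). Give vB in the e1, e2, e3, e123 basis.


vB has grade-1 (vector) and grade-3 (trivector) parts: vB = (v _| B) + (v ^ B).
Vector part <vB>_1:
  e1: -v2*b12 - v3*b13 = -(-3)*(4) - (-1)*(2) = 14
  e2: v1*b12 - v3*b23 = (4)*(4) - (-1)*(2) = 18
  e3: v1*b13 + v2*b23 = (4)*(2) + (-3)*(2) = 2
Trivector part <vB>_3:
  e123: v1*b23 - v2*b13 + v3*b12 = (4)*(2) - (-3)*(2) + (-1)*(4) = 10
vB = 14*e1 + 18*e2 + 2*e3 + 10*e123


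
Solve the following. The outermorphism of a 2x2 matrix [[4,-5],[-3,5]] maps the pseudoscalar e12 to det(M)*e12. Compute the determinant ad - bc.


The outermorphism of a linear map f sends e1^e2 to f(e1)^f(e2).
f(e1) = 4*e1 - 3*e2
f(e2) = -5*e1 + 5*e2
f(e1) ^ f(e2) = (4*e1 - 3*e2) ^ (-5*e1 + 5*e2)
= 4*5*e12 + (-3)*(-5)*e21
= (20 - 15)*e12
= 5*e12
Coefficient = 5


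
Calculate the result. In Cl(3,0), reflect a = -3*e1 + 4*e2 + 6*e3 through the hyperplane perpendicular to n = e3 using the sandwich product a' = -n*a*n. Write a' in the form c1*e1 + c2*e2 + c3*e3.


Reflection formula: a' = -n*a*n, with n = e3 (unit vector, n^2 = 1).
For reflection through hyperplane perp to e3:
The component along e3 flips sign, others stay.
a = (-3, 4, 6)
a' = (-3, 4, -6)
a' = -3*e1 + 4*e2 - 6*e3


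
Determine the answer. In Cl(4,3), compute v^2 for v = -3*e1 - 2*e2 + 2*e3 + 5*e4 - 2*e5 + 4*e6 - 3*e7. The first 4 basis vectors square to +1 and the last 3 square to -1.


v^2 = sum of c_i^2 * e_i^2
Positive signature terms (e_i^2 = +1): (-3)^2 + (-2)^2 + 2^2 + 5^2 = 42
Negative signature terms (e_j^2 = -1): (-2)^2 + 4^2 + (-3)^2 = 29
v^2 = 42 - 29 = 13


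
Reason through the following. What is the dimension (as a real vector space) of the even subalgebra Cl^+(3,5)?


Even subalgebra dimension = 2^(n-1)
n = 3 + 5 = 8
2^(8 - 1) = 2^7 = 128
Verification: sum of C(8,k) for even k = 1 + 28 + 70 + 28 + 1 = 128
Result = 128


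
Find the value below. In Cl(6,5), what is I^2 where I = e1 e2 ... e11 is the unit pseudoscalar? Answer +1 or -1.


The pseudoscalar I = e1...e_n (product of all n generators) of Cl(p,q) satisfies I^2 = (-1)^(q + n(n-1)/2).
p = 6, q = 5, n = p + q = 11
n(n-1)/2 = 11 * 10 / 2 = 55
Exponent = q + n(n-1)/2 = 5 + 55 = 60
I^2 = (-1)^60 = +1


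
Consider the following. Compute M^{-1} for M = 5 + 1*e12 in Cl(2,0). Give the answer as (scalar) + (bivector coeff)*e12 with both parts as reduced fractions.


M = 5 + 1*e12, where e12^2 = -1.
Since M commutes with its reverse ~M = a - b*e12, M * ~M = a^2 - b^2*e12^2 = a^2 + b^2.
So M^{-1} = ~M / (a^2 + b^2) = (a - b*e12)/(a^2 + b^2).
a^2 + b^2 = 25 + 1 = 26
Scalar part = 5/26 = 5/26
Bivector coeff = -1/26 = -1/26
M^{-1} = 5/26 - 1/26*e12


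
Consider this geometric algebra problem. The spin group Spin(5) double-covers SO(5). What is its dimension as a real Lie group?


Spin(n) double-covers SO(n); both have Lie algebra so(n) of dimension n(n-1)/2.
n = 5
n(n-1) = 5 * 4 = 20
dim Spin(5) = 20/2 = 10


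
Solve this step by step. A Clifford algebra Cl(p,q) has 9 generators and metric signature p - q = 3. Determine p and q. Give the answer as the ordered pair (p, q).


We need p + q = 9 and p - q = 3.
Adding: 2p = 9 + 3 = 12, so p = 6.
Then q = 9 - 6 = 3.
(p, q) = (6, 3)


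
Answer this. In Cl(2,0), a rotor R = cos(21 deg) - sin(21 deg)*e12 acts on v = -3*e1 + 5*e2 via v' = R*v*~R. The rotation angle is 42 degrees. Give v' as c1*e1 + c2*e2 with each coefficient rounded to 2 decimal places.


Rotor R = cos(21deg) - sin(21deg)*e12
Rotation angle theta = 2 * 21 = 42 degrees
v' = R*v*~R rotates v by theta.
cos(42deg) = 0.7431, sin(42deg) = 0.6691
v'_1 = -3*cos(42deg) - 5*sin(42deg)
= -3*0.7431 - 5*0.6691
= -5.58
v'_2 = -3*sin(42deg) + 5*cos(42deg)
= -3*0.6691 + 5*0.7431
= 1.71
v' = -5.58*e1 + 1.71*e2


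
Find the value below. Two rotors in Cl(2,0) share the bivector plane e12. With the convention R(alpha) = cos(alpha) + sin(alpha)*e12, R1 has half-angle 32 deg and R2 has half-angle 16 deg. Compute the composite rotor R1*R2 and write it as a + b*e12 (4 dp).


Same-plane rotors commute and their half-angles add:
R1*R2 = cos(a1 + a2) + sin(a1 + a2)*e12.
a1 + a2 = 32 + 16 = 48 deg
cos(48 deg) = 0.6691
sin(48 deg) = 0.7431
R1*R2 = 0.6691 + 0.7431*e12


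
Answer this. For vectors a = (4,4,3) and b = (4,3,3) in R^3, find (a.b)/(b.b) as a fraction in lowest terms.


Projection coefficient = (a . b) / (b . b)
a . b = 4*4 + 4*3 + 3*3
= 16 + 12 + 9 = 37
b . b = 4^2 + 3^2 + 3^2
= 16 + 9 + 9 = 34
Coefficient = 37/34
In lowest terms: 37/34


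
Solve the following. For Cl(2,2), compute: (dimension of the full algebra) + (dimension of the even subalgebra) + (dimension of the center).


n = 2 + 2 = 4
Total dim = 2^4 = 16
Even subalgebra dim = 2^3 = 8
n is even, so center dim = 1
Sum = 16 + 8 + 1 = 25


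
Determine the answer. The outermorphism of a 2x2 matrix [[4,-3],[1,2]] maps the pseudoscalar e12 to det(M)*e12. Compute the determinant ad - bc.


The outermorphism of a linear map f sends e1^e2 to f(e1)^f(e2).
f(e1) = 4*e1 + 1*e2
f(e2) = -3*e1 + 2*e2
f(e1) ^ f(e2) = (4*e1 + 1*e2) ^ (-3*e1 + 2*e2)
= 4*2*e12 + 1*(-3)*e21
= (8 - (-3))*e12
= 11*e12
Coefficient = 11


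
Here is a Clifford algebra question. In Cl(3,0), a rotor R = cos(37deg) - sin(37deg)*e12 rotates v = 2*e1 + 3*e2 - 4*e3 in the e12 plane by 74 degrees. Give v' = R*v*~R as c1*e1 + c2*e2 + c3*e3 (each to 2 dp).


Rotor R = cos(37deg) - sin(37deg)*e12
Rotation angle theta = 2 * 37 = 74 degrees in the e12 plane (e1 -> e2).
The component perpendicular to the plane (e3) is invariant: v'_3 = v3 = -4.00
cos(74deg) = 0.2756, sin(74deg) = 0.9613
v'_1 = v1*cos(theta) - v2*sin(theta) = 2*0.2756 - 3*0.9613 = -2.33
v'_2 = v1*sin(theta) + v2*cos(theta) = 2*0.9613 + 3*0.2756 = 2.75
v' = -2.33*e1 + 2.75*e2 - 4.00*e3


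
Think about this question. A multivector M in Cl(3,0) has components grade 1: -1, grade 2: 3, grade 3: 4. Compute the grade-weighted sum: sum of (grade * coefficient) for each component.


Grade-weighted sum = sum of grade_k * coefficient_k
1*(-1) = -1
2*3 = 6
3*4 = 12
Total = -1 + 6 + 12 = 17


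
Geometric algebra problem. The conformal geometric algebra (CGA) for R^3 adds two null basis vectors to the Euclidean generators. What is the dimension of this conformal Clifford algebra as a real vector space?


The conformal model of R^3 uses Cl(4,1): the 3 Euclidean generators plus two extra orthogonal generators e+ (e+^2 = +1) and e- (e-^2 = -1), from which the null vectors e0, einf are built.
Number of generators m = 3 + 2 = 5.
dim Cl(p,q) = 2^m = 2^5 = 32


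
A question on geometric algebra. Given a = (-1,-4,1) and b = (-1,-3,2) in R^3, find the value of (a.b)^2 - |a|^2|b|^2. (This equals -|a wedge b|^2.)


a . b = (-1)*(-1) + (-4)*(-3) + 1*2
= 1 + 12 + 2 = 15
|a|^2 = (-1)^2 + (-4)^2 + 1^2 = 18
|b|^2 = (-1)^2 + (-3)^2 + 2^2 = 14
(a.b)^2 = 15^2 = 225
|a|^2 * |b|^2 = 18 * 14 = 252
Result = 225 - 252 = -27


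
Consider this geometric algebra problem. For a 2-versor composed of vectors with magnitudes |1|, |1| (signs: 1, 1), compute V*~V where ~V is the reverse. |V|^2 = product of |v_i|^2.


Each vector v_i has |v_i|^2 = s_i^2
Squared scales: 1^2 = 1, 1^2 = 1
|V|^2 = 1 * 1
= 1


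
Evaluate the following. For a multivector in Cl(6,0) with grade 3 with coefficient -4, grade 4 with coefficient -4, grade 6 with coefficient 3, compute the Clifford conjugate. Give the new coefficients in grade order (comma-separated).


Clifford conjugate sign for grade k: (-1)^(k(k+1)/2)
Grade 3: (-1)^(3*4/2) = (-1)^6 = 1, coeff -4 -> -4
Grade 4: (-1)^(4*5/2) = (-1)^10 = 1, coeff -4 -> -4
Grade 6: (-1)^(6*7/2) = (-1)^21 = -1, coeff 3 -> -3
Conjugated coefficients: -4, -4, -3


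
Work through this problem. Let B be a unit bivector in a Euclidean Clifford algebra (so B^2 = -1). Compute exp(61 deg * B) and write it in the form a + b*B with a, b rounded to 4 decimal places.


For a unit bivector B with B^2 = -1, the exponential series gives
e^(theta*B) = cos(theta) + sin(theta)*B (the GA analogue of Euler's formula).
theta = 61 degrees = 1.064651 rad
cos(61 deg) = 0.4848
sin(61 deg) = 0.8746
exp(theta*B) = 0.4848 + 0.8746*B


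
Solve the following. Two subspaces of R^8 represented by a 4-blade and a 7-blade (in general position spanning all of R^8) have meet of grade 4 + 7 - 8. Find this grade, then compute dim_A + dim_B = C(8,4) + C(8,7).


Meet grade = grade(A) + grade(B) - n
= 4 + 7 - 8 = 3
C(8,4) = 70
C(8,7) = 8
dim_A + dim_B = 70 + 8 = 78


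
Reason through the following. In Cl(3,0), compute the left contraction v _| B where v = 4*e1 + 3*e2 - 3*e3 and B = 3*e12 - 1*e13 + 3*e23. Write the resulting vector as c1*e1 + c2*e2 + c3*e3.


Left contraction v _| B = <vB>_1 (grade-1 part of the geometric product vB).
Using e1_|e12 = e2, e2_|e12 = -e1, e1_|e13 = e3, e3_|e13 = -e1, e2_|e23 = e3, e3_|e23 = -e2:
e1 coeff: -v2*b12 - v3*b13 = -(3)*(3) - (-3)*(-1) = -12
e2 coeff: v1*b12 - v3*b23 = (4)*(3) - (-3)*(3) = 21
e3 coeff: v1*b13 + v2*b23 = (4)*(-1) + (3)*(3) = 5
v _| B = -12*e1 + 21*e2 + 5*e3


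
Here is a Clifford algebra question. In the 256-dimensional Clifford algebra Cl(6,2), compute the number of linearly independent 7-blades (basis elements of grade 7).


Number of grade-k basis blades in Cl(p,q) with n = p + q is C(n, k).
n = 6 + 2 = 8
C(8, 7) = 8! / (7! * 1!)
= 40320 / (5040 * 1)
= 8


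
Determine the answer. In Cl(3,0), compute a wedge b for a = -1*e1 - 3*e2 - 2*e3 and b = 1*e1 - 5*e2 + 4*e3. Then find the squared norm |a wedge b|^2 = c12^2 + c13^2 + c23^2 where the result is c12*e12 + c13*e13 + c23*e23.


a wedge b = (a1*b2 - a2*b1)*e12 + (a1*b3 - a3*b1)*e13 + (a2*b3 - a3*b2)*e23
e12 coeff: (-1)*(-5) - (-3)*1 = 5 - (-3) = 8
e13 coeff: (-1)*4 - (-2)*1 = -4 - (-2) = -2
e23 coeff: (-3)*4 - (-2)*(-5) = -12 - 10 = -22
|a wedge b|^2 = 8^2 + (-2)^2 + (-22)^2
= 64 + 4 + 484
= 552


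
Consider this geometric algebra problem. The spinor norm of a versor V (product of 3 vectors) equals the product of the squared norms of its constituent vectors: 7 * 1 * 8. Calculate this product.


Spinor norm N(V) = |v1|^2 * |v2|^2 * ... * |v3|^2
= 7 * 1 * 8
Running product: 7, 7, 56
N(V) = 56


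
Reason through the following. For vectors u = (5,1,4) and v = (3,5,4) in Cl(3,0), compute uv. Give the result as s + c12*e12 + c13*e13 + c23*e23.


In Cl(3,0): e_i^2 = 1, e_ie_j = -e_je_i for i != j.
Scalar part = u . v = 5*3 + 1*5 + 4*4
= 15 + 5 + 16 = 36
e12 coeff = 5*5 - 1*3 = 25 - 3 = 22
e13 coeff = 5*4 - 4*3 = 20 - 12 = 8
e23 coeff = 1*4 - 4*5 = 4 - 20 = -16
uv = 36 + 22*e12 + 8*e13 - 16*e23


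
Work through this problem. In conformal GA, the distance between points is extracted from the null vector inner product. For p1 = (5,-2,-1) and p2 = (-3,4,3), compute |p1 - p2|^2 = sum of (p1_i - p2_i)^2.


p1 - p2 = (8, -6, -4)
|p1 - p2|^2 = 8^2 + (-6)^2 + (-4)^2
= 64 + 36 + 16
= 116


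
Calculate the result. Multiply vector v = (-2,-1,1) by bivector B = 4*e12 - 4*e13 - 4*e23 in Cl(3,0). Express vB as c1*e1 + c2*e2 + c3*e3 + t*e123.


vB has grade-1 (vector) and grade-3 (trivector) parts: vB = (v _| B) + (v ^ B).
Vector part <vB>_1:
  e1: -v2*b12 - v3*b13 = -(-1)*(4) - (1)*(-4) = 8
  e2: v1*b12 - v3*b23 = (-2)*(4) - (1)*(-4) = -4
  e3: v1*b13 + v2*b23 = (-2)*(-4) + (-1)*(-4) = 12
Trivector part <vB>_3:
  e123: v1*b23 - v2*b13 + v3*b12 = (-2)*(-4) - (-1)*(-4) + (1)*(4) = 8
vB = 8*e1 - 4*e2 + 12*e3 + 8*e123


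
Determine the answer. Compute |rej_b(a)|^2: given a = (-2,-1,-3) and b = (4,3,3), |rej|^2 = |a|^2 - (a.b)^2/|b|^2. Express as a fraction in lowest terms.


|a|^2 = (-2)^2 + (-1)^2 + (-3)^2 = 14
|b|^2 = 4^2 + 3^2 + 3^2 = 34
a . b = (-2)*4 + (-1)*3 + (-3)*3 = -20
(a.b)^2 = (-20)^2 = 400
|rej|^2 = 14 - 400/34
= (476 - 400)/34
= 76/34
In lowest terms: 38/17


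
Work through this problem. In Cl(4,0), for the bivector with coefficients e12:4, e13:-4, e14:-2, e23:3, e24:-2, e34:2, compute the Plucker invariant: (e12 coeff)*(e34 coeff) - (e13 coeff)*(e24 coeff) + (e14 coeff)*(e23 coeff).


Plucker relation: af - be + cd
a*f = 4*2 = 8
b*e = (-4)*(-2) = 8
c*d = (-2)*3 = -6
af - be + cd = 8 - 8 + (-6)
= -6


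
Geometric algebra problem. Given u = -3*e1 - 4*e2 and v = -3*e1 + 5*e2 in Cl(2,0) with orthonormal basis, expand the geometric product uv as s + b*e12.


Expand: (-3*e1 - 4*e2)(-3*e1 + 5*e2)
= (-3)*(-3)*e1e1 + (-3)*5*e1e2 + (-4)*(-3)*e2e1 + (-4)*5*e2e2
Using e1^2 = e2^2 = 1, e2e1 = -e1e2:
Scalar part s = (-3)*(-3) + (-4)*5 = 9 + (-20) = -11
Bivector part b = (-3)*5 - (-4)*(-3) = -15 - 12 = -27
uv = -11 - 27*e12


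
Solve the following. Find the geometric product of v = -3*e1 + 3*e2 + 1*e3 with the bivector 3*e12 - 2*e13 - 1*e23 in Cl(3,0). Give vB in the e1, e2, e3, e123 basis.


vB has grade-1 (vector) and grade-3 (trivector) parts: vB = (v _| B) + (v ^ B).
Vector part <vB>_1:
  e1: -v2*b12 - v3*b13 = -(3)*(3) - (1)*(-2) = -7
  e2: v1*b12 - v3*b23 = (-3)*(3) - (1)*(-1) = -8
  e3: v1*b13 + v2*b23 = (-3)*(-2) + (3)*(-1) = 3
Trivector part <vB>_3:
  e123: v1*b23 - v2*b13 + v3*b12 = (-3)*(-1) - (3)*(-2) + (1)*(3) = 12
vB = -7*e1 - 8*e2 + 3*e3 + 12*e123


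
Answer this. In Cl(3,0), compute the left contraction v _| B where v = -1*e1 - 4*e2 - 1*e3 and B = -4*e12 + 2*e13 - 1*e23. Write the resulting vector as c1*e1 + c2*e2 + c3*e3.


Left contraction v _| B = <vB>_1 (grade-1 part of the geometric product vB).
Using e1_|e12 = e2, e2_|e12 = -e1, e1_|e13 = e3, e3_|e13 = -e1, e2_|e23 = e3, e3_|e23 = -e2:
e1 coeff: -v2*b12 - v3*b13 = -(-4)*(-4) - (-1)*(2) = -14
e2 coeff: v1*b12 - v3*b23 = (-1)*(-4) - (-1)*(-1) = 3
e3 coeff: v1*b13 + v2*b23 = (-1)*(2) + (-4)*(-1) = 2
v _| B = -14*e1 + 3*e2 + 2*e3


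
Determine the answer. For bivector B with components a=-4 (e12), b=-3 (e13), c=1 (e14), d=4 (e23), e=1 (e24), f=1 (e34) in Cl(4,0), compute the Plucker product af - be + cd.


Plucker relation: af - be + cd
a*f = (-4)*1 = -4
b*e = (-3)*1 = -3
c*d = 1*4 = 4
af - be + cd = -4 - (-3) + 4
= 3


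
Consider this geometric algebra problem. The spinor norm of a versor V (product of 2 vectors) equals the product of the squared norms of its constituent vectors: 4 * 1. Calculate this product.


Spinor norm N(V) = |v1|^2 * |v2|^2 * ... * |v2|^2
= 4 * 1
Running product: 4, 4
N(V) = 4


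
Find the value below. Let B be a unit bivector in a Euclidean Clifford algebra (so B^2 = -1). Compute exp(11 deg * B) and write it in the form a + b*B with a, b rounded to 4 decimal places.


For a unit bivector B with B^2 = -1, the exponential series gives
e^(theta*B) = cos(theta) + sin(theta)*B (the GA analogue of Euler's formula).
theta = 11 degrees = 0.191986 rad
cos(11 deg) = 0.9816
sin(11 deg) = 0.1908
exp(theta*B) = 0.9816 + 0.1908*B


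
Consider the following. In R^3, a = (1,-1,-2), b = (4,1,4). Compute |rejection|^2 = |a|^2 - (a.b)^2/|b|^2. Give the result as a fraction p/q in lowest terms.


|a|^2 = 1^2 + (-1)^2 + (-2)^2 = 6
|b|^2 = 4^2 + 1^2 + 4^2 = 33
a . b = 1*4 + (-1)*1 + (-2)*4 = -5
(a.b)^2 = (-5)^2 = 25
|rej|^2 = 6 - 25/33
= (198 - 25)/33
= 173/33
In lowest terms: 173/33


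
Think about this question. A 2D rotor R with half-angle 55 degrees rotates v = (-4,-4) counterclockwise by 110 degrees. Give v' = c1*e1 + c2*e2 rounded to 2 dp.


Rotor R = cos(55deg) - sin(55deg)*e12
Rotation angle theta = 2 * 55 = 110 degrees
v' = R*v*~R rotates v by theta.
cos(110deg) = -0.3420, sin(110deg) = 0.9397
v'_1 = -4*cos(110deg) - (-4)*sin(110deg)
= -4*(-0.3420) - (-4)*0.9397
= 5.13
v'_2 = -4*sin(110deg) + (-4)*cos(110deg)
= -4*0.9397 + (-4)*(-0.3420)
= -2.39
v' = 5.13*e1 - 2.39*e2


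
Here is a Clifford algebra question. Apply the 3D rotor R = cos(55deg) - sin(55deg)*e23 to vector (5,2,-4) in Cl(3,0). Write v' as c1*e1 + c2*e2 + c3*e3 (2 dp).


Rotor R = cos(55deg) - sin(55deg)*e23
Rotation angle theta = 2 * 55 = 110 degrees in the e23 plane (e2 -> e3).
The component perpendicular to the plane (e1) is invariant: v'_1 = v1 = 5.00
cos(110deg) = -0.3420, sin(110deg) = 0.9397
v'_2 = v2*cos(theta) - v3*sin(theta) = 2*(-0.3420) - (-4)*0.9397 = 3.07
v'_3 = v2*sin(theta) + v3*cos(theta) = 2*0.9397 + (-4)*(-0.3420) = 3.25
v' = 5.00*e1 + 3.07*e2 + 3.25*e3


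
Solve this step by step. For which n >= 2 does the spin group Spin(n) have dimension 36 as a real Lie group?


dim Spin(n) = dim so(n) = n(n-1)/2.
Solve n(n-1)/2 = 36, i.e. n^2 - n - 72 = 0.
Discriminant = 1 + 8*36 = 289
n = (1 + sqrt(289))/2 = (1 + 17)/2 = 9


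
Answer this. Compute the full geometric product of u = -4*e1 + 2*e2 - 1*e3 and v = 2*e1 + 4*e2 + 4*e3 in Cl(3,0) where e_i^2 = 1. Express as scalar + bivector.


In Cl(3,0): e_i^2 = 1, e_ie_j = -e_je_i for i != j.
Scalar part = u . v = (-4)*2 + 2*4 + (-1)*4
= -8 + 8 + (-4) = -4
e12 coeff = (-4)*4 - 2*2 = -16 - 4 = -20
e13 coeff = (-4)*4 - (-1)*2 = -16 - (-2) = -14
e23 coeff = 2*4 - (-1)*4 = 8 - (-4) = 12
uv = -4 - 20*e12 - 14*e13 + 12*e23


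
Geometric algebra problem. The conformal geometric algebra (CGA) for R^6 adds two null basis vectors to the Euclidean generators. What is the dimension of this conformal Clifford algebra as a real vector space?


The conformal model of R^6 uses Cl(7,1): the 6 Euclidean generators plus two extra orthogonal generators e+ (e+^2 = +1) and e- (e-^2 = -1), from which the null vectors e0, einf are built.
Number of generators m = 6 + 2 = 8.
dim Cl(p,q) = 2^m = 2^8 = 256


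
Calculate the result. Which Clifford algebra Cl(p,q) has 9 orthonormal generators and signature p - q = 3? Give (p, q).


We need p + q = 9 and p - q = 3.
Adding: 2p = 9 + 3 = 12, so p = 6.
Then q = 9 - 6 = 3.
(p, q) = (6, 3)


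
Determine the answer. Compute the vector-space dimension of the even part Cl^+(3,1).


Even subalgebra dimension = 2^(n-1)
n = 3 + 1 = 4
2^(4 - 1) = 2^3 = 8
Verification: sum of C(4,k) for even k = 1 + 6 + 1 = 8
Result = 8


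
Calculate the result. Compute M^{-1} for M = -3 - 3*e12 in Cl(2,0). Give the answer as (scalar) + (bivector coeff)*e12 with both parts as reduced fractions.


M = -3 - 3*e12, where e12^2 = -1.
Since M commutes with its reverse ~M = a - b*e12, M * ~M = a^2 - b^2*e12^2 = a^2 + b^2.
So M^{-1} = ~M / (a^2 + b^2) = (a - b*e12)/(a^2 + b^2).
a^2 + b^2 = 9 + 9 = 18
Scalar part = -3/18 = -1/6
Bivector coeff = 3/18 = 1/6
M^{-1} = -1/6 + 1/6*e12


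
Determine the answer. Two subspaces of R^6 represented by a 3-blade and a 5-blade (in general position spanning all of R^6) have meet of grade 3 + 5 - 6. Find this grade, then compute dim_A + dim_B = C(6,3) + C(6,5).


Meet grade = grade(A) + grade(B) - n
= 3 + 5 - 6 = 2
C(6,3) = 20
C(6,5) = 6
dim_A + dim_B = 20 + 6 = 26


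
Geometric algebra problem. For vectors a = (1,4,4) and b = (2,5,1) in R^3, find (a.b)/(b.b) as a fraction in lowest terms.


Projection coefficient = (a . b) / (b . b)
a . b = 1*2 + 4*5 + 4*1
= 2 + 20 + 4 = 26
b . b = 2^2 + 5^2 + 1^2
= 4 + 25 + 1 = 30
Coefficient = 26/30
In lowest terms: 13/15


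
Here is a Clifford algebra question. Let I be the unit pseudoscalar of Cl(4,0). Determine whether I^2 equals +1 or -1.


The pseudoscalar I = e1...e_n (product of all n generators) of Cl(p,q) satisfies I^2 = (-1)^(q + n(n-1)/2).
p = 4, q = 0, n = p + q = 4
n(n-1)/2 = 4 * 3 / 2 = 6
Exponent = q + n(n-1)/2 = 0 + 6 = 6
I^2 = (-1)^6 = +1


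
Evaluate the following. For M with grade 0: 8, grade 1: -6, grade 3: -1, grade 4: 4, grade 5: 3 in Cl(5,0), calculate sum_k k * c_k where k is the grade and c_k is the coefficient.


Grade-weighted sum = sum of grade_k * coefficient_k
0*8 = 0
1*(-6) = -6
3*(-1) = -3
4*4 = 16
5*3 = 15
Total = 0 + (-6) + (-3) + 16 + 15 = 22
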